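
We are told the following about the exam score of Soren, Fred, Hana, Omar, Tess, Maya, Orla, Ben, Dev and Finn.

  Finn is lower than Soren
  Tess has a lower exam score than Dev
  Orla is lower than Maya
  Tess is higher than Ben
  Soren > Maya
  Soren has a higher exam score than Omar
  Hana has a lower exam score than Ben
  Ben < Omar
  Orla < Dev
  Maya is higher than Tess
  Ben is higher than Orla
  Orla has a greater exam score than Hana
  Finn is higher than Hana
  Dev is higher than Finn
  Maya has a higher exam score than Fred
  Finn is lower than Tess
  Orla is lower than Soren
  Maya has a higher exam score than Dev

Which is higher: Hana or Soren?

Soren

Hana < Orla and Orla < Ben give Hana < Ben.
Then Ben < Tess extends the chain to Tess.
With Tess < Dev: Hana < Orla < Ben < Tess < Dev.
With Dev < Maya: Hana < Orla < Ben < Tess < Dev < Maya.
With Maya < Soren: Hana < Orla < Ben < Tess < Dev < Maya < Soren.
So Hana < Soren; Soren is the higher of the two.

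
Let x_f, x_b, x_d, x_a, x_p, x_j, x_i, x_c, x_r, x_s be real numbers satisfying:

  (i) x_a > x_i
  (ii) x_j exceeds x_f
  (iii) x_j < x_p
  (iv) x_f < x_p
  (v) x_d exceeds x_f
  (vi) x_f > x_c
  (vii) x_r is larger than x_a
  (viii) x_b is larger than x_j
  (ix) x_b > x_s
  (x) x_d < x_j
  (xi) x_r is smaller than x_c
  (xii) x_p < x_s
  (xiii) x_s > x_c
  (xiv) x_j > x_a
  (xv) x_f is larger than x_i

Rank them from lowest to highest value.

The consecutive links are each given: x_i < x_a; x_a < x_r; x_r < x_c; x_c < x_f; x_f < x_d; x_d < x_j; x_j < x_p; x_p < x_s; x_s < x_b.

x_i < x_a < x_r < x_c < x_f < x_d < x_j < x_p < x_s < x_b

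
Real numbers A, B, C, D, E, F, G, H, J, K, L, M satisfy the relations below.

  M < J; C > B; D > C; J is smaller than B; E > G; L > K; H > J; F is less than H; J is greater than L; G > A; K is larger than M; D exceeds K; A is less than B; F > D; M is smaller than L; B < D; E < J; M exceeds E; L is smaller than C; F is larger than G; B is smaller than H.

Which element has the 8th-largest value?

Chaining the given pairs: A < G < E < M < K < L < J < B < C < D < F < H.
Counting 8 from the largest end gives K.

K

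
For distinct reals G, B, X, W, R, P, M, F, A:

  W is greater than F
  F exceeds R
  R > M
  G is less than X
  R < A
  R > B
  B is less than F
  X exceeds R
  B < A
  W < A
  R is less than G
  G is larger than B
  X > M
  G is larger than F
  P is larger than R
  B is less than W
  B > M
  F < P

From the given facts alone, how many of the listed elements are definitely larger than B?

From B the given relations immediately reach R, F, W, G, A.
From those, P, X — 7 in total.
Nothing else is reachable above B; 7 in all.

7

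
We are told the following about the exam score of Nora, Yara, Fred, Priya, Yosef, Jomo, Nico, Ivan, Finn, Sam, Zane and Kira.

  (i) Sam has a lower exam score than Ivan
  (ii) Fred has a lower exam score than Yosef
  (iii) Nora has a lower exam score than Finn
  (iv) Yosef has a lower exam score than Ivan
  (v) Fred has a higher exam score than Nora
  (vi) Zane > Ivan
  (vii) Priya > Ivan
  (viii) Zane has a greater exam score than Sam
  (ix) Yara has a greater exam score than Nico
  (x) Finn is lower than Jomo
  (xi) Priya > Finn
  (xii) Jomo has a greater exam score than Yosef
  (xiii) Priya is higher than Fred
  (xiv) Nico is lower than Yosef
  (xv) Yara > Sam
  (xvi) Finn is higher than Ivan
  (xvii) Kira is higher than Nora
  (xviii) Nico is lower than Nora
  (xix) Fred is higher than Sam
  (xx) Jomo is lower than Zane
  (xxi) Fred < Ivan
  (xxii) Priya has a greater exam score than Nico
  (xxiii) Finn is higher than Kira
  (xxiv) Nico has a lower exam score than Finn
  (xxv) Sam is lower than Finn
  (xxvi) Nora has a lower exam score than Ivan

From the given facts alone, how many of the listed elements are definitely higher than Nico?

10

The elements the relations force above Nico are Nora, Fred, Kira, Yosef, Ivan, Yara, Finn, Jomo, Priya, Zane — no chain reaches any other.
That is 10.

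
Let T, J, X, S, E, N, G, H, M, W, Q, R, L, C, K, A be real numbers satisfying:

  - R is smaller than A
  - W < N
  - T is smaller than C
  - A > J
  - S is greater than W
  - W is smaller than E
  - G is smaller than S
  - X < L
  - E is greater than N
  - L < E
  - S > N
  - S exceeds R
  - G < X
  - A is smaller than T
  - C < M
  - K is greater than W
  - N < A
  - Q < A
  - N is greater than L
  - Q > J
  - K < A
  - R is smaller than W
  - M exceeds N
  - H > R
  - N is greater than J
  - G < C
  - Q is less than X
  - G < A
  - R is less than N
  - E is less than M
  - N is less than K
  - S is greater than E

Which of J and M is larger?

J < Q and Q < X give J < X.
With X < L: J < Q < X < L.
With L < N: J < Q < X < L < N.
Then N < A extends the chain to A.
With A < T: J < Q < X < L < N < A < T.
With T < C: J < Q < X < L < N < A < T < C.
Then C < M extends the chain to M.
So J < M; M is the larger of the two.

M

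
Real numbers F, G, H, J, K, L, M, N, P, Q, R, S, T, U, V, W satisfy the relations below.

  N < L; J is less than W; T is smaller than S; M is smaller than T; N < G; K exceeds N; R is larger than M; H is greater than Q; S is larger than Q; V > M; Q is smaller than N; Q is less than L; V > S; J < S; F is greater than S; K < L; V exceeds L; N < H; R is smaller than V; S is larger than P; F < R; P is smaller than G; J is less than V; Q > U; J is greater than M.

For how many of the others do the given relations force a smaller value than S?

6

Directly below S: P, Q, J, T.
One step further: M, U (6 so far).
No other element is forced below S by the given relations, so the count is 6.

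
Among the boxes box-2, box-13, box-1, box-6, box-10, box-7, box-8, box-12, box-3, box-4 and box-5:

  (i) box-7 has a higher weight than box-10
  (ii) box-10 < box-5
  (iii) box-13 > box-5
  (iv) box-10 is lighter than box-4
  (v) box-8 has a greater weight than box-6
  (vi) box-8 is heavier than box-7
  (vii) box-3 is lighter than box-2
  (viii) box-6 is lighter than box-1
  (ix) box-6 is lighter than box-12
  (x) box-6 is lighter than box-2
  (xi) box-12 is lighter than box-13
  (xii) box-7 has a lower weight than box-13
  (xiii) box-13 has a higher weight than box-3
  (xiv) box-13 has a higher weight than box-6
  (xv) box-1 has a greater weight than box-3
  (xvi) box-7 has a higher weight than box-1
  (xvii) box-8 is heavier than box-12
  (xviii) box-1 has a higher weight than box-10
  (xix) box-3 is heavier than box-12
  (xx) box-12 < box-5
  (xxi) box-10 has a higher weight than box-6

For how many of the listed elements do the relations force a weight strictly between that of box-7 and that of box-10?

1

Chaining upward from box-10 reaches: box-1, box-8, box-5, box-4, box-13.
Chaining downward from box-7 reaches: box-6, box-12, box-3, box-1.
Strictly between box-10 and box-7 are those in both lists: box-1 — 1 element.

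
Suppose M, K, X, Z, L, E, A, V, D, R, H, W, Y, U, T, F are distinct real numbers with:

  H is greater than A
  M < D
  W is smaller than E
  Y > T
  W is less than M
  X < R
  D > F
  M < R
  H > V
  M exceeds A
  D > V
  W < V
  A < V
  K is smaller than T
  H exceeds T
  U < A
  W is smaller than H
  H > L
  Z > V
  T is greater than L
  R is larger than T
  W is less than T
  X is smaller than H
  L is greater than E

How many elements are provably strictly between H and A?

1

The relations place A below H. An element lies strictly between them when it is forced above A and also forced below H.
Above A: {M, V, D, R, Z}. Below H: {U, K, W, E, X, L, V, T}.
Intersection: {V} — 1.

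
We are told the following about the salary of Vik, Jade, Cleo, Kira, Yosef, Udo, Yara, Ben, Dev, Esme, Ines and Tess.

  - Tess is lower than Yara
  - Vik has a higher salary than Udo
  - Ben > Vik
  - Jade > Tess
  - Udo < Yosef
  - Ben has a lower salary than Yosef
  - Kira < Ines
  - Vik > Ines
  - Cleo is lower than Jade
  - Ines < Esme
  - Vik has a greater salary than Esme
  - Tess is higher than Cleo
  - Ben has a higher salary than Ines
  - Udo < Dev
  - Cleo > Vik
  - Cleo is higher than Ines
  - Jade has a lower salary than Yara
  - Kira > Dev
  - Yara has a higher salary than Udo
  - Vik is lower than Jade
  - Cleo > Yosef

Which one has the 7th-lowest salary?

Piecing the relations together gives one ordering: Udo < Dev < Kira < Ines < Esme < Vik < Ben < Yosef < Cleo < Tess < Jade < Yara.
Counting 7 from the smallest end gives Ben.

Ben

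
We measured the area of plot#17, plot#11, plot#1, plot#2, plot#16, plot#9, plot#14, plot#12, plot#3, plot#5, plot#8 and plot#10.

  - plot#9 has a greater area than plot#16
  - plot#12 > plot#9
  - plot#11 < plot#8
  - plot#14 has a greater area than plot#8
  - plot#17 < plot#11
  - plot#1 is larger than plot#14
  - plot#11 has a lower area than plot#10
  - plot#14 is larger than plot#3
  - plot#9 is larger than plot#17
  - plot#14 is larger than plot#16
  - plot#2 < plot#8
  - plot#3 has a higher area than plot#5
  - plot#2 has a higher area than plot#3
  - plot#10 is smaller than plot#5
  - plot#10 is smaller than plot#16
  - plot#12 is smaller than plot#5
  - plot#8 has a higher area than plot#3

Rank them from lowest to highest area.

plot#17 < plot#11 < plot#10 < plot#16 < plot#9 < plot#12 < plot#5 < plot#3 < plot#2 < plot#8 < plot#14 < plot#1

The consecutive links are each given: plot#17 < plot#11; plot#11 < plot#10; plot#10 < plot#16; plot#16 < plot#9; plot#9 < plot#12; plot#12 < plot#5; plot#5 < plot#3; plot#3 < plot#2; plot#2 < plot#8; plot#8 < plot#14; plot#14 < plot#1.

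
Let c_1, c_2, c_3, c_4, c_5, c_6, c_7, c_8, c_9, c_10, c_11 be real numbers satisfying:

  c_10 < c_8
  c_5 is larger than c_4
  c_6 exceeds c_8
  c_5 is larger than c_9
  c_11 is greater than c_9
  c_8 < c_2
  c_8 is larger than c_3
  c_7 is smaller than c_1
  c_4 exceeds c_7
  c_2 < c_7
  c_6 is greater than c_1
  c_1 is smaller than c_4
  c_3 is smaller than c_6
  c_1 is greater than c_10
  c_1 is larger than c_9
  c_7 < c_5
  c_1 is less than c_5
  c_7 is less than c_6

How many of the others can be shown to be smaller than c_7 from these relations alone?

The elements the relations force below c_7 are c_3, c_10, c_8, c_2 — no chain reaches any other.
That is 4.

4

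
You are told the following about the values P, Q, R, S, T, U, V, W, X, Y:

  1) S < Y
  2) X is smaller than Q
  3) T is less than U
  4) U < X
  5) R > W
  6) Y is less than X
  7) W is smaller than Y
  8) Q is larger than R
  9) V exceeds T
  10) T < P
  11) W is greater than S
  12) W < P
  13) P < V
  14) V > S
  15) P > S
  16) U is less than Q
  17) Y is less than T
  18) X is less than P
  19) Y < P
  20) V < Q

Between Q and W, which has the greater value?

W < Y and Y < T give W < T.
With T < U: W < Y < T < U.
Then U < X extends the chain to X.
With X < P: W < Y < T < U < X < P.
With P < V: W < Y < T < U < X < P < V.
Then V < Q extends the chain to Q.
So W < Q; Q is the larger of the two.

Q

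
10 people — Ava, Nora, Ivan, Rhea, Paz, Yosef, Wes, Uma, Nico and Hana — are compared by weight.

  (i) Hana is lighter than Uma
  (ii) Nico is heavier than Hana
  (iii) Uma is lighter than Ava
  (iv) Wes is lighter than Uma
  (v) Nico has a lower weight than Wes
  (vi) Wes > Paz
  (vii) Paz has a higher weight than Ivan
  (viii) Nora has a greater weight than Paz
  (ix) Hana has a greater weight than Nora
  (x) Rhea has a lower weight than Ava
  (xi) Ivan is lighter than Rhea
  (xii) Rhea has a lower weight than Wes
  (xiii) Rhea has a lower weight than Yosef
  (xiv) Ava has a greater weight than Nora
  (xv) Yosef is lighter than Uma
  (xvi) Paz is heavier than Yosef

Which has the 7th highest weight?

Paz

Chaining the given pairs: Ivan < Rhea < Yosef < Paz < Nora < Hana < Nico < Wes < Uma < Ava.
The 7th largest is Paz.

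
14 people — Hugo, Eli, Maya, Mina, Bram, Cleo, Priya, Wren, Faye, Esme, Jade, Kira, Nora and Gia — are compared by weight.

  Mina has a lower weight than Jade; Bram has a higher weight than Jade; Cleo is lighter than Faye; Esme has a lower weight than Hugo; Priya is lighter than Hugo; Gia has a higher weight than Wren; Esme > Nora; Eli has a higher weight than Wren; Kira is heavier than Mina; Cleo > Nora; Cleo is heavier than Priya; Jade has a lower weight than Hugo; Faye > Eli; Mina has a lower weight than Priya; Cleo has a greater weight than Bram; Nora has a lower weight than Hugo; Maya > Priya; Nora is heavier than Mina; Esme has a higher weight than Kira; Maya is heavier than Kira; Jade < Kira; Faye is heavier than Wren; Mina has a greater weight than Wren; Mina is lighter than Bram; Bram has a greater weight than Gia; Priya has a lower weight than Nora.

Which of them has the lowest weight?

Wren

Mina is not least since Wren < Mina; Priya is not least since Mina < Priya; Gia is not least since Wren < Gia; Eli is not least since Wren < Eli; Jade is not least since Mina < Jade; Bram is not least since Mina < Bram; Kira is not least since Jade < Kira; Maya is not least since Priya < Maya; Nora is not least since Mina < Nora; Esme is not least since Kira < Esme; Cleo is not least since Nora < Cleo; Faye is not least since Eli < Faye; Hugo is not least since Jade < Hugo.
Only Wren has nothing below it, so Wren is the lowest weight.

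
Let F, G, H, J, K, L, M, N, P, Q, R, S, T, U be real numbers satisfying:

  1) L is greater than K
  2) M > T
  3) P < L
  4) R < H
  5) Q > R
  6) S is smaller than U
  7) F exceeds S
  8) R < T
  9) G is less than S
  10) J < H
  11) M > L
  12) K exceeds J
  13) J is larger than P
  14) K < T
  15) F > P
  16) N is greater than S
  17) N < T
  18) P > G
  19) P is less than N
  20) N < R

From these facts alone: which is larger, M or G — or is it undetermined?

G < S < N < R < T < M, by transitivity through S, N, R, T.
So M is larger.

M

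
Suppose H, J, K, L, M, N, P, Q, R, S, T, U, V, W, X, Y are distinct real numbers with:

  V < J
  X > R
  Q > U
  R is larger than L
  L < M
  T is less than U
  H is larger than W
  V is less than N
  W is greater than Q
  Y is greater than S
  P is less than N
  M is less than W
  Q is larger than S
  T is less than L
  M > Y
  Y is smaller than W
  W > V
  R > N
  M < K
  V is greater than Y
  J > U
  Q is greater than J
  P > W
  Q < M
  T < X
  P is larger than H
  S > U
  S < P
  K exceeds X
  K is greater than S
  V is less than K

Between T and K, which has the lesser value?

T

T < U < S < Y < V < J < Q < M < W < H < P < N < R < X < K, by transitivity through U, S, Y, V, J, Q, M, W, H, P, N, R, X.
So T < K; T is the smaller of the two.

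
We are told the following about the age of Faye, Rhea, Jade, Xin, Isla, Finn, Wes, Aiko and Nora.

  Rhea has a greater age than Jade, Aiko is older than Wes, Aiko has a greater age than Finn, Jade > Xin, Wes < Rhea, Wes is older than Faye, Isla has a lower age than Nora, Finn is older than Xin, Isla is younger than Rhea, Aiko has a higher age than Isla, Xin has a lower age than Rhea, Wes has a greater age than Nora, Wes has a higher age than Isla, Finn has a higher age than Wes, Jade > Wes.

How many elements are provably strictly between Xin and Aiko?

Chaining upward from Xin reaches: Jade, Finn, Rhea.
Chaining downward from Aiko reaches: Faye, Isla, Nora, Wes, Finn.
Strictly between Xin and Aiko are those in both lists: Finn — 1 element.

1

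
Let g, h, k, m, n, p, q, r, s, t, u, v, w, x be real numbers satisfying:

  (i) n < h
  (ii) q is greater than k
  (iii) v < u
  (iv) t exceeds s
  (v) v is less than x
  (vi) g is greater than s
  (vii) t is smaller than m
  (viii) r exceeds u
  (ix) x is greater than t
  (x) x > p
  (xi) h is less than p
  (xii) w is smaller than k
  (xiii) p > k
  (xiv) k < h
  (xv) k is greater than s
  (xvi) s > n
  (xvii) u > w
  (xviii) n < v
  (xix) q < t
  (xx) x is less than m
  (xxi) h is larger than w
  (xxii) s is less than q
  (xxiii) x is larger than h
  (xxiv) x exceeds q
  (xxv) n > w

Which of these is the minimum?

n is not least since w < n; v is not least since n < v; s is not least since n < s; g is not least since s < g; k is not least since w < k; h is not least since n < h; q is not least since s < q; t is not least since s < t; p is not least since k < p; x is not least since q < x; u is not least since v < u; r is not least since u < r; m is not least since x < m.
Only w has nothing below it, so w is the minimum.

w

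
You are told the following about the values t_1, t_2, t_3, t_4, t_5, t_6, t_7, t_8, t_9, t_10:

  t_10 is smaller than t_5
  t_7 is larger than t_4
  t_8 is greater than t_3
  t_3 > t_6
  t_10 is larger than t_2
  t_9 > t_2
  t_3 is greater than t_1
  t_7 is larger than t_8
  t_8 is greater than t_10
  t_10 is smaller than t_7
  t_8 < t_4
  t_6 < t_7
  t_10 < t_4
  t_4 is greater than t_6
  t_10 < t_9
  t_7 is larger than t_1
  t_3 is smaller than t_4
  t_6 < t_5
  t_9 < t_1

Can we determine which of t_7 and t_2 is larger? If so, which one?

t_7

Link the given pairs in sequence: t_2 < t_10; t_10 < t_9; t_9 < t_1; t_1 < t_3; t_3 < t_8; t_8 < t_4; t_4 < t_7.
Chaining these gives t_2 < t_10 < t_9 < t_1 < t_3 < t_8 < t_4 < t_7.
So t_7 is larger.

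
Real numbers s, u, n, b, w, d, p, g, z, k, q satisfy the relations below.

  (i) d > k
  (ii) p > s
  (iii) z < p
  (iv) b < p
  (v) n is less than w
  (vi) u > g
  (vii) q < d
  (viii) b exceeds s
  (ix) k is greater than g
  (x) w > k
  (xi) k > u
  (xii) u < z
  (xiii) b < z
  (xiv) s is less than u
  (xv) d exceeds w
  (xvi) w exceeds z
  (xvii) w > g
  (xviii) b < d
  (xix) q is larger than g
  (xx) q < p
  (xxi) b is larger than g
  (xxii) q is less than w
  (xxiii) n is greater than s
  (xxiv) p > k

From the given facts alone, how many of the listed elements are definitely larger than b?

4

From b the given relations immediately reach z, p, d.
From those, w — 4 in total.
Nothing else is reachable above b; 4 in all.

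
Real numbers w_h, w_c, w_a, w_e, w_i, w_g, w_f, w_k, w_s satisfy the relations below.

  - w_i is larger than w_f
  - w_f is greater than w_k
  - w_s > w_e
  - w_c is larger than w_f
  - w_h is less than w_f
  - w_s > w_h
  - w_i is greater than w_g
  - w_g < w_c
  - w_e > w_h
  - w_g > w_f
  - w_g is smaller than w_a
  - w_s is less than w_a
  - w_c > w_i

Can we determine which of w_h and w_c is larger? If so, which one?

w_c

w_h < w_f and w_f < w_g give w_h < w_g.
With w_g < w_i: w_h < w_f < w_g < w_i.
With w_i < w_c: w_h < w_f < w_g < w_i < w_c.
So w_c is larger.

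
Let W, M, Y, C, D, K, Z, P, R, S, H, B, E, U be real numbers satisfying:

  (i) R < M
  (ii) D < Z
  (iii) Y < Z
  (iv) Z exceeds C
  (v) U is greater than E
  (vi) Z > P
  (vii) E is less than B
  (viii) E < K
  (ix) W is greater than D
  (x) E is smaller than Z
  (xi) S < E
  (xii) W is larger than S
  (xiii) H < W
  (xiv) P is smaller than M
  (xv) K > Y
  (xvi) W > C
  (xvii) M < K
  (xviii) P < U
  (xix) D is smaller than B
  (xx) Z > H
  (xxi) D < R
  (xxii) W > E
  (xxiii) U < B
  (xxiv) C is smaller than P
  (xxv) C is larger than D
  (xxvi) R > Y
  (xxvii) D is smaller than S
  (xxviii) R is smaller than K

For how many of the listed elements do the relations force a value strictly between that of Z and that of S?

1

The relations place S below Z. An element lies strictly between them when it is forced above S and also forced below Z.
Above S: {E, U, W, K, B}. Below Z: {Y, D, E, H, C, P}.
Intersection: {E} — 1.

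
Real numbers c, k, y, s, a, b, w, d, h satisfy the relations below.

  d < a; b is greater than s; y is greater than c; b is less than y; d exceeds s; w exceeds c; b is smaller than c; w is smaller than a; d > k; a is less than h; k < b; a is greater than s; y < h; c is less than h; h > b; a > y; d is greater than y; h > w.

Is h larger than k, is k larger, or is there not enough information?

h

k < b < c < y < d < a < h, by transitivity through b, c, y, d, a.
So h is larger.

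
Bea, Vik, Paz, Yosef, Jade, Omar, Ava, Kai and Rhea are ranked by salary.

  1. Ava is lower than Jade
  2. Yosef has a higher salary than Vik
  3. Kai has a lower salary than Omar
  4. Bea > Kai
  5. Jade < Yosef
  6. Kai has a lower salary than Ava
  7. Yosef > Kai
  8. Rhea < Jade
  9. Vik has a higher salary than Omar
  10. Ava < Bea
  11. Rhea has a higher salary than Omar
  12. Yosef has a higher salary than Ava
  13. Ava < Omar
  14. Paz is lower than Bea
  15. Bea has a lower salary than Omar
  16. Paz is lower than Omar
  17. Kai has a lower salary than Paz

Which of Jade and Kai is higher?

Following the relations from Kai: Kai < Paz < Bea < Omar < Rhea < Jade.
So Kai < Jade; Jade is the higher of the two.

Jade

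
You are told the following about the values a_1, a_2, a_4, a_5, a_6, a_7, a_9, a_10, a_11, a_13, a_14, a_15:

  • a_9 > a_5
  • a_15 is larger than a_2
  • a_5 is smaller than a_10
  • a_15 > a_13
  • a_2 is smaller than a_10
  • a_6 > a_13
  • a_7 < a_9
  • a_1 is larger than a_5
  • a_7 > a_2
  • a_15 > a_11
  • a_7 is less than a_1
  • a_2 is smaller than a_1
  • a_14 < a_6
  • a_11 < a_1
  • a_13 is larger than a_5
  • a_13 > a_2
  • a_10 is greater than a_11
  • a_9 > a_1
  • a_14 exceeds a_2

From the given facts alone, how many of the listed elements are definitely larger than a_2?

8

Directly above a_2: a_14, a_13, a_7, a_10, a_15, a_1.
One step further: a_9, a_6 (8 so far).
Nothing else is reachable above a_2; 8 in all.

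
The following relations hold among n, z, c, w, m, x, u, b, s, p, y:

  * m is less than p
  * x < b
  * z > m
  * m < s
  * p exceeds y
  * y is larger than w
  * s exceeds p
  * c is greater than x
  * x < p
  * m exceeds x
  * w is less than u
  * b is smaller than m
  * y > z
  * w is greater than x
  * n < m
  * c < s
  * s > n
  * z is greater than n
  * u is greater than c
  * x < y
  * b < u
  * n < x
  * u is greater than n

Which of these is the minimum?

n

Chaining upward from n: directly above it, x, m, z, u, s; then c, b, w, y, p.
That covers every other element, and nothing is given below n, so n is the minimum.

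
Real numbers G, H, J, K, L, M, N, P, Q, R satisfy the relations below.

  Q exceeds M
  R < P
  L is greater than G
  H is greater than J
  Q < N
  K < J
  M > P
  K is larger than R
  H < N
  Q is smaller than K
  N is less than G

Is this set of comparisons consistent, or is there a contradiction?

consistent

The single ordering R < P < M < Q < K < J < H < N < G < L satisfies every listed relation, so no contradiction arises.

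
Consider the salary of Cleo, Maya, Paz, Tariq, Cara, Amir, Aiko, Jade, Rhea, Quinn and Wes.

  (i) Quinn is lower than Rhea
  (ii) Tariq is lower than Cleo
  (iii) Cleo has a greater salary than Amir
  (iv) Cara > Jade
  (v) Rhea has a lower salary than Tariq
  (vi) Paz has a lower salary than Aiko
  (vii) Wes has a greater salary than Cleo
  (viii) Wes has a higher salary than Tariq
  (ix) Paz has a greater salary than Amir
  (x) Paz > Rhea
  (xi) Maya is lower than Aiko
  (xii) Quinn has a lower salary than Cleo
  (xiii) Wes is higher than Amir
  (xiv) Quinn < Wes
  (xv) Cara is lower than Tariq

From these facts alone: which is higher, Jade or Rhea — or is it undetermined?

undetermined

Following every chain through Jade: above Jade we get Cara, Tariq, Cleo, Wes.
Rhea is not reached, and no chain runs the other way from Rhea to Jade.
So the given relations leave the order of Jade and Rhea undetermined.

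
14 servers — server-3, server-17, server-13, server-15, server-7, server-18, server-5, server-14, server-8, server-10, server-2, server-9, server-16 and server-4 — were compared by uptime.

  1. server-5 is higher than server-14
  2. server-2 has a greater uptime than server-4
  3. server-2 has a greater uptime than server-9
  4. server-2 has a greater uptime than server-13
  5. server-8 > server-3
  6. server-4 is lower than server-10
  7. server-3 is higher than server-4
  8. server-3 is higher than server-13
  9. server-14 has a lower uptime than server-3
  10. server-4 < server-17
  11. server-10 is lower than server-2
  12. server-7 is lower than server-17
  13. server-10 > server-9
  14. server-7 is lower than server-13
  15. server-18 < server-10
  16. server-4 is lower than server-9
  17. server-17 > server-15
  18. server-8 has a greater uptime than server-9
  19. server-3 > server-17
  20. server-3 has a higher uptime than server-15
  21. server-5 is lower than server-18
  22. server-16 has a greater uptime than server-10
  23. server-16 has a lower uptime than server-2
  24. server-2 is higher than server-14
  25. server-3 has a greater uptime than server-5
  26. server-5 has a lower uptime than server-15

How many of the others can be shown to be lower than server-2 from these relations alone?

Directly below server-2: server-14, server-4, server-13, server-9, server-10, server-16.
One step further: server-7, server-18 (8 so far).
One step further: server-5 (9 so far).
Nothing else is reachable below server-2; 9 in all.

9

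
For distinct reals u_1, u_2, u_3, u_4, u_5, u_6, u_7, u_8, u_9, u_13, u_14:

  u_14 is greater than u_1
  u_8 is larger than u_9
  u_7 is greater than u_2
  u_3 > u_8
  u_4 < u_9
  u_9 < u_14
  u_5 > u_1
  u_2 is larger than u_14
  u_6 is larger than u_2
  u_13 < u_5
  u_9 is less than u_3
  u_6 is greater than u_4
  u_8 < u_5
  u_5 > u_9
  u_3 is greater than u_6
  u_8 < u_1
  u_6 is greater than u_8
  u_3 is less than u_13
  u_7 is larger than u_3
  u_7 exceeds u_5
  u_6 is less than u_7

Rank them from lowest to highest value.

u_4 < u_9 < u_8 < u_1 < u_14 < u_2 < u_6 < u_3 < u_13 < u_5 < u_7

Each adjacent pair is fixed by a given relation: u_4 < u_9; u_9 < u_8; u_8 < u_1; u_1 < u_14; u_14 < u_2; u_2 < u_6; u_6 < u_3; u_3 < u_13; u_13 < u_5; u_5 < u_7. Chaining them end to end gives the full order.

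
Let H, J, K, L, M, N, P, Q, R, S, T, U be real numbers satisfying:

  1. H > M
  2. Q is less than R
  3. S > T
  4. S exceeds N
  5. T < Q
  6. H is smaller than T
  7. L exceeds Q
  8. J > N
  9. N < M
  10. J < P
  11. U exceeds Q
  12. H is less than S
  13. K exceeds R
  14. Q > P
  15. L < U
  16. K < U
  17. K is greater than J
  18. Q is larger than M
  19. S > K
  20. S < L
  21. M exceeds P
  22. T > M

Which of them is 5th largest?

Piecing the relations together gives one ordering: N < J < P < M < H < T < Q < R < K < S < L < U.
The 5th largest is R.

R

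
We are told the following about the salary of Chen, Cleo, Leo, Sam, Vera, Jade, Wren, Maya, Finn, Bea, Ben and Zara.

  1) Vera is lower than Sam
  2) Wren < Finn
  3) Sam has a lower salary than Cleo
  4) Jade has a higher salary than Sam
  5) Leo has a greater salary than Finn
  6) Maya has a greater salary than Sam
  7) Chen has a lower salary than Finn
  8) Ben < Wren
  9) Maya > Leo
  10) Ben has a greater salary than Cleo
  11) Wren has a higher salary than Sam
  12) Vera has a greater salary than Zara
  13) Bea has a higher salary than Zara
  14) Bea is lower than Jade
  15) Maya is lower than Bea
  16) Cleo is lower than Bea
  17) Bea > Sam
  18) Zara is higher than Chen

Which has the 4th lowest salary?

Sam

Chaining the given pairs: Chen < Zara < Vera < Sam < Cleo < Ben < Wren < Finn < Leo < Maya < Bea < Jade.
Counting 4 from the smallest end gives Sam.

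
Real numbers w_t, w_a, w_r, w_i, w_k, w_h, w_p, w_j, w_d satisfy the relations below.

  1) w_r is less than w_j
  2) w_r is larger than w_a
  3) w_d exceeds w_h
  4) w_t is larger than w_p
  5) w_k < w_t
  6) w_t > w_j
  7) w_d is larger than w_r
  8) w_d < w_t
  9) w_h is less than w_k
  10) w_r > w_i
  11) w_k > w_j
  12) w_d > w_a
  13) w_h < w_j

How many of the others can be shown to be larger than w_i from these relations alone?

The elements the relations force above w_i are w_r, w_j, w_k, w_d, w_t — no chain reaches any other.
That is 5.

5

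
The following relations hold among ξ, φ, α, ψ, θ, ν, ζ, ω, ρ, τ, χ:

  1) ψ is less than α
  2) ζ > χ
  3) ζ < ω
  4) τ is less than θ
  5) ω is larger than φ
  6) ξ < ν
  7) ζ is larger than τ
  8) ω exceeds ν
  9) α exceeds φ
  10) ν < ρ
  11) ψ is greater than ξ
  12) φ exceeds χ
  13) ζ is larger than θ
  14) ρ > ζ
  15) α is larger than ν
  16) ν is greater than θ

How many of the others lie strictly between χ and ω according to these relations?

2

Chaining upward from χ reaches: φ, α, ζ, ρ.
Chaining downward from ω reaches: τ, ξ, θ, φ, ν, ζ.
Strictly between χ and ω are those in both lists: φ, ζ — 2 elements.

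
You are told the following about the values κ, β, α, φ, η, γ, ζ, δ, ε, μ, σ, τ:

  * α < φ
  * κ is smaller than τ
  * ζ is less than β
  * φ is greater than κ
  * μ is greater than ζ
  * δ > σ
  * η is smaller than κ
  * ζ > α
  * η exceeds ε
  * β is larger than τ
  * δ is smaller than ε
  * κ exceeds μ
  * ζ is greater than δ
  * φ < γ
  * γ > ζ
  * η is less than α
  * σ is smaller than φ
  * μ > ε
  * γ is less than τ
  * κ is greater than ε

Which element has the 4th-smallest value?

η

The consecutive relations fix a unique order: σ < δ < ε < η < α < ζ < μ < κ < φ < γ < τ < β.
The 4th smallest is η.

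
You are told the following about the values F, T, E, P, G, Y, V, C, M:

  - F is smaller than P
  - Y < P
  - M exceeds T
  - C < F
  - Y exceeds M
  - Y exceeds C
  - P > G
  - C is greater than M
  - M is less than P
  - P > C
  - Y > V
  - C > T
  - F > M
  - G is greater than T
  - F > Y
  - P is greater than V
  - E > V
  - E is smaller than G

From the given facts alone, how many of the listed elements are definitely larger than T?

The elements the relations force above T are M, C, G, Y, F, P — no chain reaches any other.
That is 6.

6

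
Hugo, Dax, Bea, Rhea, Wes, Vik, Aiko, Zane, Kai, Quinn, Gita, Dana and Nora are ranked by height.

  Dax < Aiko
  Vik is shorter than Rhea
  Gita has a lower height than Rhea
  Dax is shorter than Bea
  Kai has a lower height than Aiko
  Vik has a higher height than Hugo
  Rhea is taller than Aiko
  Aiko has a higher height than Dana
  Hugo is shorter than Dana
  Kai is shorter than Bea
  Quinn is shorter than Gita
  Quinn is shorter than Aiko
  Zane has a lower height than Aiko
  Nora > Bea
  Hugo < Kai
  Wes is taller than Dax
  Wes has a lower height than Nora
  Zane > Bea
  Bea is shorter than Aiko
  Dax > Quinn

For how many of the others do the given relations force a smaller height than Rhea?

10

Directly below Rhea: Gita, Vik, Aiko.
One step further: Quinn, Dax, Hugo, Kai, Bea, Dana, Zane (10 so far).
Nothing else is reachable below Rhea; 10 in all.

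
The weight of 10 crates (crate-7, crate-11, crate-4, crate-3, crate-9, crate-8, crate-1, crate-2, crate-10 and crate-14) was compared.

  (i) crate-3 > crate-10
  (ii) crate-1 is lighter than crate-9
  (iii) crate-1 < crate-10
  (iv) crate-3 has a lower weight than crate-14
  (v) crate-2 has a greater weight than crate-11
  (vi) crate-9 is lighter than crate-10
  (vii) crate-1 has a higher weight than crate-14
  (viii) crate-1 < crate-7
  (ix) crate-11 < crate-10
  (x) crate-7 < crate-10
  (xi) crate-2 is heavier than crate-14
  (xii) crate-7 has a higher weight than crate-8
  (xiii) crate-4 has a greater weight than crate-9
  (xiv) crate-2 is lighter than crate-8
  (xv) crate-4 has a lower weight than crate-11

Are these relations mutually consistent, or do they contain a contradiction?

inconsistent

We have crate-3 < crate-14 stated directly, yet also crate-14 < crate-1 < crate-9 < crate-4 < crate-11 < crate-2 < crate-8 < crate-7 < crate-10 < crate-3 by chaining the others — so crate-14 < crate-3. Contradiction.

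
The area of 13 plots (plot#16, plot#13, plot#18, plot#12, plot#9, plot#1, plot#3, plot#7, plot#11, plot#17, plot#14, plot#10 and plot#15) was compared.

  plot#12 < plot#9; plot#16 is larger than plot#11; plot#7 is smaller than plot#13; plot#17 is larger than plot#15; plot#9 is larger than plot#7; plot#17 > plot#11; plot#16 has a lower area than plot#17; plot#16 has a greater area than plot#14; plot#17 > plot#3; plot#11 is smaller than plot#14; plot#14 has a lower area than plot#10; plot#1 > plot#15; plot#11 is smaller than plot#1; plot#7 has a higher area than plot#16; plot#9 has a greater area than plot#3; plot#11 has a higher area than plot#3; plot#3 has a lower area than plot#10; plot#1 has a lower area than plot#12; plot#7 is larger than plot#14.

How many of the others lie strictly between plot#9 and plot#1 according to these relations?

1

Chaining upward from plot#1 reaches: plot#12.
Chaining downward from plot#9 reaches: plot#3, plot#15, plot#11, plot#14, plot#16, plot#12, plot#7.
Strictly between plot#1 and plot#9 are those in both lists: plot#12 — 1 element.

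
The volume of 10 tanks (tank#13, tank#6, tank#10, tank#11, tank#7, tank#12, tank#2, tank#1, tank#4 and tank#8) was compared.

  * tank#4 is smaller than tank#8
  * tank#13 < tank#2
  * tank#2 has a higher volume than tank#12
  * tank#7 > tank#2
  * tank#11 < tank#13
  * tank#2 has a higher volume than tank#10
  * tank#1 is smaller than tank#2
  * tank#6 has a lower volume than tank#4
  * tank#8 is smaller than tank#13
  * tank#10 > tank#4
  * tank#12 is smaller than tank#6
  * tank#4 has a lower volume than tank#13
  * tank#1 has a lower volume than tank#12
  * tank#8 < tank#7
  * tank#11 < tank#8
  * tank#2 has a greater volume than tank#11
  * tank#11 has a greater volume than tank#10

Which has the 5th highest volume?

tank#11

Chaining the given pairs: tank#1 < tank#12 < tank#6 < tank#4 < tank#10 < tank#11 < tank#8 < tank#13 < tank#2 < tank#7.
The 5th largest is tank#11.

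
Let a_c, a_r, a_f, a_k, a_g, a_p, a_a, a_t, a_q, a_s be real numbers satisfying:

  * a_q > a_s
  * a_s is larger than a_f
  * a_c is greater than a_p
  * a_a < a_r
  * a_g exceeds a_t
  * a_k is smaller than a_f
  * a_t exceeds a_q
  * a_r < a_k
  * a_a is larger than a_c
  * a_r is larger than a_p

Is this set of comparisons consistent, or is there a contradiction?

consistent

The single ordering a_p < a_c < a_a < a_r < a_k < a_f < a_s < a_q < a_t < a_g satisfies every listed relation, so no contradiction arises.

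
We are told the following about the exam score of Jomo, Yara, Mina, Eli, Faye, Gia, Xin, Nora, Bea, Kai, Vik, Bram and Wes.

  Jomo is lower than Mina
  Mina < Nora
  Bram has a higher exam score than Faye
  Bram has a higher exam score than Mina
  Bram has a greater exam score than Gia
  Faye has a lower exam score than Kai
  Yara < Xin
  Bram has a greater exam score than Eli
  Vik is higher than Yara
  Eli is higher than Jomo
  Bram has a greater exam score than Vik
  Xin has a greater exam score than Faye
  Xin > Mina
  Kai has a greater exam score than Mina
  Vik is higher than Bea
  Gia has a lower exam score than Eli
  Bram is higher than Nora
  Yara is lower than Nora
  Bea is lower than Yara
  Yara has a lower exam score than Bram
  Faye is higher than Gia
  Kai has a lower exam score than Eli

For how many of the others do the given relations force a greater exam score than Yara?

4

The elements the relations force above Yara are Xin, Vik, Nora, Bram — no chain reaches any other.
That is 4.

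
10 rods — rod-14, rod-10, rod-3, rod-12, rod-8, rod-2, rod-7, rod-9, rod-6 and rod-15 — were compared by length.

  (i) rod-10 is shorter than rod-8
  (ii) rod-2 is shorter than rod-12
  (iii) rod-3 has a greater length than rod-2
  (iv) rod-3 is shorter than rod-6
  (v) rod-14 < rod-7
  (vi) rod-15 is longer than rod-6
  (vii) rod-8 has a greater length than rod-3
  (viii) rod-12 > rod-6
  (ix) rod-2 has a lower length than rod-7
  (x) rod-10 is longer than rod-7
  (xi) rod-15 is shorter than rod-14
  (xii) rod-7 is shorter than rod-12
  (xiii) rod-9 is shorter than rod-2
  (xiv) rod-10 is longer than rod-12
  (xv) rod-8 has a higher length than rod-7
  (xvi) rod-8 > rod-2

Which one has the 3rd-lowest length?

rod-3

Chaining the given pairs: rod-9 < rod-2 < rod-3 < rod-6 < rod-15 < rod-14 < rod-7 < rod-12 < rod-10 < rod-8.
Counting 3 from the smallest end gives rod-3.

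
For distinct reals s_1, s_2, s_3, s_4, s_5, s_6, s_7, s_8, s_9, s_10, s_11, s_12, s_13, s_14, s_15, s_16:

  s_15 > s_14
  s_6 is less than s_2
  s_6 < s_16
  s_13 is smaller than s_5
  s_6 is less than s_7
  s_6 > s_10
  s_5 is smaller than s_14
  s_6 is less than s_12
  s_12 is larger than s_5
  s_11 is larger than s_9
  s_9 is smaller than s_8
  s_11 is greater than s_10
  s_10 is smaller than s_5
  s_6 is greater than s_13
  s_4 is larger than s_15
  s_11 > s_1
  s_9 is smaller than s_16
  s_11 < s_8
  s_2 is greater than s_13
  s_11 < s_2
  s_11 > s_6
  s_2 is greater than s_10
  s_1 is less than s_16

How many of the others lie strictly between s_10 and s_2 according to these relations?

Chaining upward from s_10 reaches: s_6, s_5, s_14, s_12, s_15, s_11, s_7, s_4, s_8, s_16.
Chaining downward from s_2 reaches: s_9, s_13, s_6, s_1, s_11.
Strictly between s_10 and s_2 are those in both lists: s_6, s_11 — 2 elements.

2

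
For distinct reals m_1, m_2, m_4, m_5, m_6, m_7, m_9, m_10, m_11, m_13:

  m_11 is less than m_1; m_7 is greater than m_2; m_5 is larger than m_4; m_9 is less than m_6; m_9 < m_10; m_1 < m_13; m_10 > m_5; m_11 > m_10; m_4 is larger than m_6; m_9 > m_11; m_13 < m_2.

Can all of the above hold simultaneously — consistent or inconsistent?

inconsistent

We have m_11 < m_9 stated directly, yet also m_9 < m_6 < m_4 < m_5 < m_10 < m_11 by chaining the others — so m_9 < m_11. Contradiction.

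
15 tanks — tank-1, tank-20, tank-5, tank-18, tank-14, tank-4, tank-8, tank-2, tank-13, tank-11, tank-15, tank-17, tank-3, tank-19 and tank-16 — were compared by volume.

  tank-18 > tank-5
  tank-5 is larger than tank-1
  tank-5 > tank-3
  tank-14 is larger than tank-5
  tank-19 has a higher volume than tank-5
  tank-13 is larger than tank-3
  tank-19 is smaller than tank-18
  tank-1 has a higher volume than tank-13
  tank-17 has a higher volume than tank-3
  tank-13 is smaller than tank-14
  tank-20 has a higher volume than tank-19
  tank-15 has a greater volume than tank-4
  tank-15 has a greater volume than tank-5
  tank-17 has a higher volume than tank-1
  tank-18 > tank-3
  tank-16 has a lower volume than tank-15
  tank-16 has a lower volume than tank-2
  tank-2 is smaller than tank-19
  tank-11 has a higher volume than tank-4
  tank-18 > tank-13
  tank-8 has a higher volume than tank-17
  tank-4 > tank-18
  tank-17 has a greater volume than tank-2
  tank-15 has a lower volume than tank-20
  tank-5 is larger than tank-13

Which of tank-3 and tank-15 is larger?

tank-3 < tank-13 and tank-13 < tank-1 give tank-3 < tank-1.
With tank-1 < tank-5: tank-3 < tank-13 < tank-1 < tank-5.
Then tank-5 < tank-19 extends the chain to tank-19.
With tank-19 < tank-18: tank-3 < tank-13 < tank-1 < tank-5 < tank-19 < tank-18.
With tank-18 < tank-4: tank-3 < tank-13 < tank-1 < tank-5 < tank-19 < tank-18 < tank-4.
Then tank-4 < tank-15 extends the chain to tank-15.
So tank-3 < tank-15; tank-15 is the larger of the two.

tank-15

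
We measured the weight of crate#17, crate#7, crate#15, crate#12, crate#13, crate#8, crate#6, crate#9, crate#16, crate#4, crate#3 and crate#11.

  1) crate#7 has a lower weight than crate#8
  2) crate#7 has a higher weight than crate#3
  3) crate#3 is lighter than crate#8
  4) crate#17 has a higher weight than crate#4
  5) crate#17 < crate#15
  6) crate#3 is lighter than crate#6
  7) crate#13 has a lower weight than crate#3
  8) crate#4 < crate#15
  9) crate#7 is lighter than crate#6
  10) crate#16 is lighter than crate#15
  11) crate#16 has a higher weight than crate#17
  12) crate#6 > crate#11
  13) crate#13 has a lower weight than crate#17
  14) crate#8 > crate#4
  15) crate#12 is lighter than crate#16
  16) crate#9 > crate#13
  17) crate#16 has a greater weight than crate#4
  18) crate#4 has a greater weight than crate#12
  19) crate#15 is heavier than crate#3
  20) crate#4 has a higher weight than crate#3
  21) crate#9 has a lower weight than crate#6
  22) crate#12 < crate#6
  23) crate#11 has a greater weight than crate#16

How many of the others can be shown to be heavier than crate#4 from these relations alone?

From crate#4 the given relations immediately reach crate#17, crate#16, crate#15, crate#8.
From those, crate#11 — 5 in total.
From those, crate#6 — 6 in total.
Nothing else is reachable above crate#4; 6 in all.

6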